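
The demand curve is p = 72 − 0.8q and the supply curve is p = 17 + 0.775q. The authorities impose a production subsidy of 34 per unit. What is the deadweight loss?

366.98

Competitive equilibrium: 72 − 0.8q = 17 + 0.775q → q* = 34.9206, p* = 44.0635.
The subsidy lowers effective supply by 34: p = 0.775q − 17.
New quantity: 72 − 0.8q = 0.775q − 17 → q' = 56.5079.
Overproduction Δq = 56.5079 − 34.9206 = 21.5873; wedge = subsidy = 34.
DWL = ½ × 21.5873 × 34 = 366.98.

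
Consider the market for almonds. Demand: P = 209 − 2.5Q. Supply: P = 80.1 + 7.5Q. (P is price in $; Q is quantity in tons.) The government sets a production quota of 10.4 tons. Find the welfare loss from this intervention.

$31

Competitive equilibrium: 209 − 2.5Q = 80.1 + 7.5Q → Q* = 12.89, P* = 176.775.
At Q = 10.4: demand price = 209 − 2.5·10.4 = 183; supply price = 80.1 + 7.5·10.4 = 158.1.
ΔQ = 12.89 − 10.4 = 2.49; wedge = 183 − 158.1 = 24.9.
The triangle = ½ × 2.49 × 24.9 = $31.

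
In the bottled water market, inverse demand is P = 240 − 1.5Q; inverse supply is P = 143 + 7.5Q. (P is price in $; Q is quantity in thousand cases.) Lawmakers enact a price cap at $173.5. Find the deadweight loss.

$202.68 thousand

Competitive equilibrium: 240 − 1.5Q = 143 + 7.5Q → Q* = 10.7778, P* = 223.8333.
At the ceiling P = 173.5, quantity supplied = (173.5 − 143)/7.5 = 4.0667.
Willingness to pay at Q' = 4.0667: 240 − 1.5·4.0667 = 233.9.
ΔQ = 10.7778 − 4.0667 = 6.7111; wedge = 233.9 − 173.5 = 60.4.
DWL = ½ × 6.7111 × 60.4 = $202.68 thousand.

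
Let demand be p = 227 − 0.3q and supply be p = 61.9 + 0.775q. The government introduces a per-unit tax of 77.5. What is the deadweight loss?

2793.60

Competitive equilibrium: 227 − 0.3q = 61.9 + 0.775q → q* = 153.5814, p* = 180.9256.
With the tax, the buyer price exceeds the seller price by 77.5: (227 − 0.3q) − (61.9 + 0.775q) = 77.5 → q' = 81.4884.
Δq = 153.5814 − 81.4884 = 72.093; the wedge equals the tax, 77.5.
Welfare loss = ½ × 72.093 × 77.5 = 2793.60.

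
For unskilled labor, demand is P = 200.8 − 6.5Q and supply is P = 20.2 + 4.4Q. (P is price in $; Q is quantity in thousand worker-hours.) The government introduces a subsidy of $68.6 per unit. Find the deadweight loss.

Competitive equilibrium: 200.8 − 6.5Q = 20.2 + 4.4Q → Q* = 16.5688, P* = 93.1028.
The subsidy lowers effective supply by 68.6: P = 4.4Q − 48.4.
New quantity: 200.8 − 6.5Q = 4.4Q − 48.4 → Q' = 22.8624.
Overproduction ΔQ = 22.8624 − 16.5688 = 6.2936; wedge = subsidy = 68.6.
Deadweight loss = ½ × 6.2936 × 68.6 = $215.87 thousand.

$215.87 thousand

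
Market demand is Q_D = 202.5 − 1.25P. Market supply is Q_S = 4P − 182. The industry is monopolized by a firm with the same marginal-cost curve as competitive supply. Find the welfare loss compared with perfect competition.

In inverse form: demand P = 162 − 0.8Q, supply P = 45.5 + 0.25Q.
Competitive equilibrium: 162 − 0.8Q = 45.5 + 0.25Q → Q* = 110.9524, P* = 73.2381.
Marginal revenue: MR = 162 − 1.6Q. Set MR = MC: 162 − 1.6Q = 45.5 + 0.25Q → Q_m = 62.973.
Price P_m = 162 − 0.8·62.973 = 111.6216; MC(Q_m) = 45.5 + 0.25·62.973 = 61.2433.
Competitive Q* = 110.9524, so ΔQ = 47.9794; wedge = 111.6216 − 61.2433 = 50.3783.
The triangle = ½ × 47.9794 × 50.3783 = 1208.56.

1208.56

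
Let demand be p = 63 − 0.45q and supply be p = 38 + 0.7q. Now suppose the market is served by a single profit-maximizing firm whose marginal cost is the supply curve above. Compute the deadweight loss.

21.49

Competitive equilibrium: 63 − 0.45q = 38 + 0.7q → q* = 21.73913, p* = 53.21739.
Marginal revenue: MR = 63 − 0.9q. Set MR = MC: 63 − 0.9q = 38 + 0.7q → q_m = 15.625.
Price p_m = 63 − 0.45·15.625 = 55.96875; MC(q_m) = 38 + 0.7·15.625 = 48.9375.
Competitive q* = 21.73913, so Δq = 6.11413; wedge = 55.96875 − 48.9375 = 7.03125.
DWL = ½ × 6.11413 × 7.03125 = 21.49.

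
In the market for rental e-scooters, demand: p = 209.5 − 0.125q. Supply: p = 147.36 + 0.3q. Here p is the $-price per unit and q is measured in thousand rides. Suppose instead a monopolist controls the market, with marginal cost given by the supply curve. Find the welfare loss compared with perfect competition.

$234.65 thousand

Competitive equilibrium: 209.5 − 0.125q = 147.36 + 0.3q → q* = 146.2118, p* = 191.2235.
Marginal revenue: MR = 209.5 − 0.25q. Set MR = MC: 209.5 − 0.25q = 147.36 + 0.3q → q_m = 112.9818.
Price p_m = 209.5 − 0.125·112.9818 = 195.3773; MC(q_m) = 147.36 + 0.3·112.9818 = 181.2545.
Competitive q* = 146.2118, so Δq = 33.23; wedge = 195.3773 − 181.2545 = 14.1228.
DWL = ½ × 33.23 × 14.1228 = $234.65 thousand.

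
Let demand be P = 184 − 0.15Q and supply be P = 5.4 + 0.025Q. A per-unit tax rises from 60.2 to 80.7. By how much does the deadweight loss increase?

8252.71

Competitive equilibrium: 184 − 0.15Q = 5.4 + 0.025Q → Q* = 1020.5714, P* = 30.9143.
For a per-unit tax t: ΔQ = t/0.175, so DWL = ½·t·(t/0.175) = t²/0.35.
At t = 60.2: DWL = 10354.4. At t = 80.7: DWL = 18607.114.
Increase = 18607.114 − 10354.4 = 8252.71.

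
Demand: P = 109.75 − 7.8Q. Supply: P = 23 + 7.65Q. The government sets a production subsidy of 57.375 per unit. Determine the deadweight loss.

106.53

Competitive equilibrium: 109.75 − 7.8Q = 23 + 7.65Q → Q* = 5.6149, P* = 65.9539.
The subsidy lowers effective supply by 57.375: P = 7.65Q − 34.375.
New quantity: 109.75 − 7.8Q = 7.65Q − 34.375 → Q' = 9.3285.
Overproduction ΔQ = 9.3285 − 5.6149 = 3.7136; wedge = subsidy = 57.375.
DWL = ½ × 3.7136 × 57.375 = 106.53.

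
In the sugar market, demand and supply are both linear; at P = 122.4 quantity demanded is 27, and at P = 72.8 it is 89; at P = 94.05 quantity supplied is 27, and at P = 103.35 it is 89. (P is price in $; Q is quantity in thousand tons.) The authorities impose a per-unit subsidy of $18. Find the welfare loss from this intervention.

Demand slope = (72.8 − 122.4)/(89 − 27) = −0.8, so P = 144 − 0.8Q.
Supply slope = (103.35 − 94.05)/(89 − 27) = 0.15, so P = 90 + 0.15Q.
Competitive equilibrium: 144 − 0.8Q = 90 + 0.15Q → Q* = 56.8421, P* = 98.5263.
The subsidy lowers effective supply by 18: P = 72 + 0.15Q.
New quantity: 144 − 0.8Q = 72 + 0.15Q → Q' = 75.7895.
Overproduction ΔQ = 75.7895 − 56.8421 = 18.9474; wedge = subsidy = 18.
DWL = ½ × 18.9474 × 18 = $170.53 thousand.

$170.53 thousand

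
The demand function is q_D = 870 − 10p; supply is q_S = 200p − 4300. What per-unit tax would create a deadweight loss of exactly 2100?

21

In inverse form: demand p = 87 − 0.1q, supply p = 21.5 + 0.005q.
Competitive equilibrium: 87 − 0.1q = 21.5 + 0.005q → q* = 623.8095, p* = 24.619.
A tax t gives Δq = t/0.105 and wedge t, so DWL = t²/0.21.
t²/0.21 = 2100 → t² = 441 → t = 21.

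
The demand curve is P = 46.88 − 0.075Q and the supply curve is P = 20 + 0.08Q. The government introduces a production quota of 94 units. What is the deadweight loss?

Competitive equilibrium: 46.88 − 0.075Q = 20 + 0.08Q → Q* = 173.4194, P* = 33.8735.
At Q = 94: demand price = 46.88 − 0.075·94 = 39.83; supply price = 20 + 0.08·94 = 27.52.
ΔQ = 173.4194 − 94 = 79.4194; wedge = 39.83 − 27.52 = 12.31.
Deadweight loss = ½ × 79.4194 × 12.31 = 488.83.

488.83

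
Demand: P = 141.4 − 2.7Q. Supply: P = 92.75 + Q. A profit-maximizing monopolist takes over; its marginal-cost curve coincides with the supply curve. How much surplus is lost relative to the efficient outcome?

56.92

Competitive equilibrium: 141.4 − 2.7Q = 92.75 + Q → Q* = 13.1486, P* = 105.8986.
Marginal revenue: MR = 141.4 − 5.4Q. Set MR = MC: 141.4 − 5.4Q = 92.75 + Q → Q_m = 7.6016.
Price P_m = 141.4 − 2.7·7.6016 = 120.8757; MC(Q_m) = 92.75 + 1·7.6016 = 100.3516.
Competitive Q* = 13.1486, so ΔQ = 5.547; wedge = 120.8757 − 100.3516 = 20.5241.
DWL = ½ × 5.547 × 20.5241 = 56.92.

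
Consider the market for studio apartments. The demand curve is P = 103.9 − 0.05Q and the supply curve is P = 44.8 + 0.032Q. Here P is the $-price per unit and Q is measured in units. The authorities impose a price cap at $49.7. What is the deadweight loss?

Competitive equilibrium: 103.9 − 0.05Q = 44.8 + 0.032Q → Q* = 720.73171, P* = 67.86341.
At the ceiling P = 49.7, quantity supplied = (49.7 − 44.8)/0.032 = 153.125.
Willingness to pay at Q' = 153.125: 103.9 − 0.05·153.125 = 96.24375.
ΔQ = 720.73171 − 153.125 = 567.60671; wedge = 96.24375 − 49.7 = 46.54375.
Deadweight loss = ½ × 567.60671 × 46.54375 = $13209.27.

$13209.27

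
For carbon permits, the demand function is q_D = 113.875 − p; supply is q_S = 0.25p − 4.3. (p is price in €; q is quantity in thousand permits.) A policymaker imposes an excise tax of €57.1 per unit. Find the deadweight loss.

In inverse form: demand p = 113.875 − q, supply p = 17.2 + 4q.
Competitive equilibrium: 113.875 − q = 17.2 + 4q → q* = 19.335, p* = 94.54.
With the tax, the buyer price exceeds the seller price by 57.1: (113.875 − q) − (17.2 + 4q) = 57.1 → q' = 7.915.
Δq = 19.335 − 7.915 = 11.42; the wedge equals the tax, 57.1.
Deadweight loss = ½ × 11.42 × 57.1 = €326.041 thousand.

€326.041 thousand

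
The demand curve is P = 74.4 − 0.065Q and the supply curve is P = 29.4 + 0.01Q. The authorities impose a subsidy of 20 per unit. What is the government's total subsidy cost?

17333.33

Competitive equilibrium: 74.4 − 0.065Q = 29.4 + 0.01Q → Q* = 600, P* = 35.4.
The subsidy lowers effective supply by 20: P = 9.4 + 0.01Q.
New quantity: 74.4 − 0.065Q = 9.4 + 0.01Q → Q' = 866.6667.
Total subsidy cost = 20 × 866.6667 = 17333.33.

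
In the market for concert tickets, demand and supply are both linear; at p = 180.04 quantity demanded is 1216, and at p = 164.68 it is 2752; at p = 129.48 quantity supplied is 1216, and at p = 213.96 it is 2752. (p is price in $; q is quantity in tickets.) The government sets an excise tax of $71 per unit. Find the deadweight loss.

$38776.92

Demand slope = (164.68 − 180.04)/(2752 − 1216) = −0.01, so p = 192.2 − 0.01q.
Supply slope = (213.96 − 129.48)/(2752 − 1216) = 0.055, so p = 62.6 + 0.055q.
Competitive equilibrium: 192.2 − 0.01q = 62.6 + 0.055q → q* = 1993.8462, p* = 172.2615.
With the tax, the buyer price exceeds the seller price by 71: (192.2 − 0.01q) − (62.6 + 0.055q) = 71 → q' = 901.5385.
Δq = 1993.8462 − 901.5385 = 1092.3077; the wedge equals the tax, 71.
Deadweight loss = ½ × 1092.3077 × 71 = $38776.92.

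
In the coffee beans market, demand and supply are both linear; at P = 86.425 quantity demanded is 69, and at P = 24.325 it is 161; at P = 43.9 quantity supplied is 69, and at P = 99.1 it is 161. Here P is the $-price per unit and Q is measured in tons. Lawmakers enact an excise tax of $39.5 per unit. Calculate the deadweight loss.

$611.86

Demand slope = (24.325 − 86.425)/(161 − 69) = −0.675, so P = 133 − 0.675Q.
Supply slope = (99.1 − 43.9)/(161 − 69) = 0.6, so P = 2.5 + 0.6Q.
Competitive equilibrium: 133 − 0.675Q = 2.5 + 0.6Q → Q* = 102.3529, P* = 63.9118.
With the tax, the buyer price exceeds the seller price by 39.5: (133 − 0.675Q) − (2.5 + 0.6Q) = 39.5 → Q' = 71.3725.
ΔQ = 102.3529 − 71.3725 = 30.9804; the wedge equals the tax, 39.5.
The triangle = ½ × 30.9804 × 39.5 = $611.86.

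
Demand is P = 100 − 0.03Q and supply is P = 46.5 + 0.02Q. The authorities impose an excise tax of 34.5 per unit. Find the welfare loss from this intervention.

11902.50

Competitive equilibrium: 100 − 0.03Q = 46.5 + 0.02Q → Q* = 1070, P* = 67.9.
With the tax, the buyer price exceeds the seller price by 34.5: (100 − 0.03Q) − (46.5 + 0.02Q) = 34.5 → Q' = 380.
ΔQ = 1070 − 380 = 690; the wedge equals the tax, 34.5.
Deadweight loss = ½ × 690 × 34.5 = 11902.50.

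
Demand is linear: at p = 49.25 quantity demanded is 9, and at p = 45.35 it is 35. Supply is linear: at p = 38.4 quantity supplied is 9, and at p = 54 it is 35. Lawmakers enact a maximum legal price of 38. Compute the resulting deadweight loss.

85.88

Demand slope = (45.35 − 49.25)/(35 − 9) = −0.15, so p = 50.6 − 0.15q.
Supply slope = (54 − 38.4)/(35 − 9) = 0.6, so p = 33 + 0.6q.
Competitive equilibrium: 50.6 − 0.15q = 33 + 0.6q → q* = 23.4667, p* = 47.08.
At the ceiling p = 38, quantity supplied = (38 − 33)/0.6 = 8.3333.
Willingness to pay at q' = 8.3333: 50.6 − 0.15·8.3333 = 49.35.
Δq = 23.4667 − 8.3333 = 15.1334; wedge = 49.35 − 38 = 11.35.
Deadweight loss = ½ × 15.1334 × 11.35 = 85.88.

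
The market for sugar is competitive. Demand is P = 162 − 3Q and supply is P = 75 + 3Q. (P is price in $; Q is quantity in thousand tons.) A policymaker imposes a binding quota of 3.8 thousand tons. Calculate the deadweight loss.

$343.47 thousand

Competitive equilibrium: 162 − 3Q = 75 + 3Q → Q* = 14.5, P* = 118.5.
At Q = 3.8: demand price = 162 − 3·3.8 = 150.6; supply price = 75 + 3·3.8 = 86.4.
ΔQ = 14.5 − 3.8 = 10.7; wedge = 150.6 − 86.4 = 64.2.
The triangle = ½ × 10.7 × 64.2 = $343.47 thousand.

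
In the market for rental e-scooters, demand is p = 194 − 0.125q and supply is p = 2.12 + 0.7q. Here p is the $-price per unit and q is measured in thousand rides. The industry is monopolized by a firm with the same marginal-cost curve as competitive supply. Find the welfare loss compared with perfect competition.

Competitive equilibrium: 194 − 0.125q = 2.12 + 0.7q → q* = 232.5818, p* = 164.9273.
Marginal revenue: MR = 194 − 0.25q. Set MR = MC: 194 − 0.25q = 2.12 + 0.7q → q_m = 201.9789.
Price p_m = 194 − 0.125·201.9789 = 168.7526; MC(q_m) = 2.12 + 0.7·201.9789 = 143.5052.
Competitive q* = 232.5818, so Δq = 30.6029; wedge = 168.7526 − 143.5052 = 25.2474.
DWL = ½ × 30.6029 × 25.2474 = $386.32 thousand.

$386.32 thousand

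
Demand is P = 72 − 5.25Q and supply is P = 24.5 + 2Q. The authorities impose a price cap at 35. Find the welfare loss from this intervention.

6.14

Competitive equilibrium: 72 − 5.25Q = 24.5 + 2Q → Q* = 6.5517, P* = 37.6034.
At the ceiling P = 35, quantity supplied = (35 − 24.5)/2 = 5.25.
Willingness to pay at Q' = 5.25: 72 − 5.25·5.25 = 44.4375.
ΔQ = 6.5517 − 5.25 = 1.3017; wedge = 44.4375 − 35 = 9.4375.
Deadweight loss = ½ × 1.3017 × 9.4375 = 6.14.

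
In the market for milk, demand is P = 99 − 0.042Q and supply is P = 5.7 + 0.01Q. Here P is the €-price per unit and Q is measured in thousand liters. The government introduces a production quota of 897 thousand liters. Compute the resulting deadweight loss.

€20930.60 thousand

Competitive equilibrium: 99 − 0.042Q = 5.7 + 0.01Q → Q* = 1794.2308, P* = 23.6423.
At Q = 897: demand price = 99 − 0.042·897 = 61.326; supply price = 5.7 + 0.01·897 = 14.67.
ΔQ = 1794.2308 − 897 = 897.2308; wedge = 61.326 − 14.67 = 46.656.
Deadweight loss = ½ × 897.2308 × 46.656 = €20930.60 thousand.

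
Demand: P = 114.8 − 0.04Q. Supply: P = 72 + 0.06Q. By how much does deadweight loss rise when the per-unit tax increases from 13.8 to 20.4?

1128.60

Competitive equilibrium: 114.8 − 0.04Q = 72 + 0.06Q → Q* = 428, P* = 97.68.
For a per-unit tax t: ΔQ = t/0.1, so DWL = ½·t·(t/0.1) = t²/0.2.
At t = 13.8: DWL = 952.2. At t = 20.4: DWL = 2080.8.
Increase = 2080.8 − 952.2 = 1128.60.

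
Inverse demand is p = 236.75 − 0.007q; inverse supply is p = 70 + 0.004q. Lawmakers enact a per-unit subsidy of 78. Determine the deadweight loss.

276545.45

Competitive equilibrium: 236.75 − 0.007q = 70 + 0.004q → q* = 15159.0909, p* = 130.6364.
The subsidy lowers effective supply by 78: p = 0.004q − 8.
New quantity: 236.75 − 0.007q = 0.004q − 8 → q' = 22250.
Overproduction Δq = 22250 − 15159.0909 = 7090.9091; wedge = subsidy = 78.
Deadweight loss = ½ × 7090.9091 × 78 = 276545.45.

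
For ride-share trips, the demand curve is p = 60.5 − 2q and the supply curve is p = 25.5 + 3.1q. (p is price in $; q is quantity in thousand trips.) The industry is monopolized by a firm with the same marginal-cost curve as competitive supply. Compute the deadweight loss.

$9.53 thousand

Competitive equilibrium: 60.5 − 2q = 25.5 + 3.1q → q* = 6.8627, p* = 46.7745.
Marginal revenue: MR = 60.5 − 4q. Set MR = MC: 60.5 − 4q = 25.5 + 3.1q → q_m = 4.9296.
Price p_m = 60.5 − 2·4.9296 = 50.6408; MC(q_m) = 25.5 + 3.1·4.9296 = 40.7818.
Competitive q* = 6.8627, so Δq = 1.9331; wedge = 50.6408 − 40.7818 = 9.859.
Welfare loss = ½ × 1.9331 × 9.859 = $9.53 thousand.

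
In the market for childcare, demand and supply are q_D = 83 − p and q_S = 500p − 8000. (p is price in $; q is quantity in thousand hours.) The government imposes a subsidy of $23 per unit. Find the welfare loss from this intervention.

$263.97 thousand

In inverse form: demand p = 83 − q, supply p = 16 + 0.002q.
Competitive equilibrium: 83 − q = 16 + 0.002q → q* = 66.8663, p* = 16.1337.
The subsidy lowers effective supply by 23: p = 0.002q − 7.
New quantity: 83 − q = 0.002q − 7 → q' = 89.8204.
Overproduction Δq = 89.8204 − 66.8663 = 22.9541; wedge = subsidy = 23.
The triangle = ½ × 22.9541 × 23 = $263.97 thousand.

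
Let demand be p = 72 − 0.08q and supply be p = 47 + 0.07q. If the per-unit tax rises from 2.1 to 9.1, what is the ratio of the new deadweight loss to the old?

Competitive equilibrium: 72 − 0.08q = 47 + 0.07q → q* = 166.6667, p* = 58.6667.
For a per-unit tax t: Δq = t/0.15, so DWL = ½·t·(t/0.15) = t²/0.3.
At t = 2.1: DWL = 14.7. At t = 9.1: DWL = 276.033.
Ratio = (9.1/2.1)² = 18.778.

18.778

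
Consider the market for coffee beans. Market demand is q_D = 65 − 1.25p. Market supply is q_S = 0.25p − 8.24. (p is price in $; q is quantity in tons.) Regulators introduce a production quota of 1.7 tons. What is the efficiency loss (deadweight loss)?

In inverse form: demand p = 52 − 0.8q, supply p = 32.96 + 4q.
Competitive equilibrium: 52 − 0.8q = 32.96 + 4q → q* = 3.9667, p* = 48.8267.
At q = 1.7: demand price = 52 − 0.8·1.7 = 50.64; supply price = 32.96 + 4·1.7 = 39.76.
Δq = 3.9667 − 1.7 = 2.2667; wedge = 50.64 − 39.76 = 10.88.
Welfare loss = ½ × 2.2667 × 10.88 = $12.33.

$12.33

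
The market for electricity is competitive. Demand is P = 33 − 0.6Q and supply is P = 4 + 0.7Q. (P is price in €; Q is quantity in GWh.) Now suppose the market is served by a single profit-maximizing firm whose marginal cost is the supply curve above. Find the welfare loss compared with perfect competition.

€32.26

Competitive equilibrium: 33 − 0.6Q = 4 + 0.7Q → Q* = 22.3077, P* = 19.6154.
Marginal revenue: MR = 33 − 1.2Q. Set MR = MC: 33 − 1.2Q = 4 + 0.7Q → Q_m = 15.2632.
Price P_m = 33 − 0.6·15.2632 = 23.8421; MC(Q_m) = 4 + 0.7·15.2632 = 14.6842.
Competitive Q* = 22.3077, so ΔQ = 7.0445; wedge = 23.8421 − 14.6842 = 9.1579.
DWL = ½ × 7.0445 × 9.1579 = €32.26.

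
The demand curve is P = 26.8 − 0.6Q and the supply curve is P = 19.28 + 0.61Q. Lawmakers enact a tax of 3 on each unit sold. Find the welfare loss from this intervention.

Competitive equilibrium: 26.8 − 0.6Q = 19.28 + 0.61Q → Q* = 6.2149, P* = 23.0711.
With the tax, the buyer price exceeds the seller price by 3: (26.8 − 0.6Q) − (19.28 + 0.61Q) = 3 → Q' = 3.7355.
ΔQ = 6.2149 − 3.7355 = 2.4794; the wedge equals the tax, 3.
DWL = ½ × 2.4794 × 3 = 3.72.

3.72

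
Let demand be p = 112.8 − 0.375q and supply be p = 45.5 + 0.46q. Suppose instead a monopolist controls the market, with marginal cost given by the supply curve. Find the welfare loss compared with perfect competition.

Competitive equilibrium: 112.8 − 0.375q = 45.5 + 0.46q → q* = 80.5988, p* = 82.5754.
Marginal revenue: MR = 112.8 − 0.75q. Set MR = MC: 112.8 − 0.75q = 45.5 + 0.46q → q_m = 55.6198.
Price p_m = 112.8 − 0.375·55.6198 = 91.9426; MC(q_m) = 45.5 + 0.46·55.6198 = 71.0851.
Competitive q* = 80.5988, so Δq = 24.979; wedge = 91.9426 − 71.0851 = 20.8575.
Deadweight loss = ½ × 24.979 × 20.8575 = 260.50.

260.50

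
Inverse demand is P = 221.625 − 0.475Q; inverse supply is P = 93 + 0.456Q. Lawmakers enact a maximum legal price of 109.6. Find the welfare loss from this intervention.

4819.77

Competitive equilibrium: 221.625 − 0.475Q = 93 + 0.456Q → Q* = 138.1579, P* = 156.
At the ceiling P = 109.6, quantity supplied = (109.6 − 93)/0.456 = 36.4035.
Willingness to pay at Q' = 36.4035: 221.625 − 0.475·36.4035 = 204.3333.
ΔQ = 138.1579 − 36.4035 = 101.7544; wedge = 204.3333 − 109.6 = 94.7333.
The triangle = ½ × 101.7544 × 94.7333 = 4819.77.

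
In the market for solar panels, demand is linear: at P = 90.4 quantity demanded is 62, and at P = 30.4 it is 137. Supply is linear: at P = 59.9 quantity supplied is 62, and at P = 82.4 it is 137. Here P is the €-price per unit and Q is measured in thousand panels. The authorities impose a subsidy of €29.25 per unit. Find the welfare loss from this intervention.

Demand slope = (30.4 − 90.4)/(137 − 62) = −0.8, so P = 140 − 0.8Q.
Supply slope = (82.4 − 59.9)/(137 − 62) = 0.3, so P = 41.3 + 0.3Q.
Competitive equilibrium: 140 − 0.8Q = 41.3 + 0.3Q → Q* = 89.7273, P* = 68.2182.
The subsidy lowers effective supply by 29.25: P = 12.05 + 0.3Q.
New quantity: 140 − 0.8Q = 12.05 + 0.3Q → Q' = 116.3182.
Overproduction ΔQ = 116.3182 − 89.7273 = 26.5909; wedge = subsidy = 29.25.
The triangle = ½ × 26.5909 × 29.25 = €388.89 thousand.

€388.89 thousand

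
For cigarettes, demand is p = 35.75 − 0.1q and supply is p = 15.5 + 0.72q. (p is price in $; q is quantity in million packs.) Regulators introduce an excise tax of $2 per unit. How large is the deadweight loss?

Competitive equilibrium: 35.75 − 0.1q = 15.5 + 0.72q → q* = 24.6951, p* = 33.2805.
With the tax, the buyer price exceeds the seller price by 2: (35.75 − 0.1q) − (15.5 + 0.72q) = 2 → q' = 22.2561.
Δq = 24.6951 − 22.2561 = 2.439; the wedge equals the tax, 2.
Deadweight loss = ½ × 2.439 × 2 = $2.44 million.

$2.44 million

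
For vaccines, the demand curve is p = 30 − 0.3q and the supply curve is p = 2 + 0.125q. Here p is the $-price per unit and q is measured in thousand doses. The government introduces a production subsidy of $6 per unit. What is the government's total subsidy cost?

$480 thousand

Competitive equilibrium: 30 − 0.3q = 2 + 0.125q → q* = 65.8824, p* = 10.2353.
The subsidy lowers effective supply by 6: p = 0.125q − 4.
New quantity: 30 − 0.3q = 0.125q − 4 → q' = 80.
Total subsidy cost = 6 × 80 = $480 thousand.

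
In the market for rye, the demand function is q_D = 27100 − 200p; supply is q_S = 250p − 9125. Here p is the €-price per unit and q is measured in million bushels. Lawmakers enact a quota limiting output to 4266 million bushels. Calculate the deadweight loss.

In inverse form: demand p = 135.5 − 0.005q, supply p = 36.5 + 0.004q.
Competitive equilibrium: 135.5 − 0.005q = 36.5 + 0.004q → q* = 11000, p* = 80.5.
At q = 4266: demand price = 135.5 − 0.005·4266 = 114.17; supply price = 36.5 + 0.004·4266 = 53.564.
Δq = 11000 − 4266 = 6734; wedge = 114.17 − 53.564 = 60.606.
DWL = ½ × 6734 × 60.606 = €204060.402 million.

€204060.402 million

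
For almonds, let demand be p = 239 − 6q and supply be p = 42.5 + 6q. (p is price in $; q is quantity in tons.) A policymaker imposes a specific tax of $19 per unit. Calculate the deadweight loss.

$15.04

Competitive equilibrium: 239 − 6q = 42.5 + 6q → q* = 16.375, p* = 140.75.
With the tax, the buyer price exceeds the seller price by 19: (239 − 6q) − (42.5 + 6q) = 19 → q' = 14.7917.
Δq = 16.375 − 14.7917 = 1.5833; the wedge equals the tax, 19.
DWL = ½ × 1.5833 × 19 = $15.04.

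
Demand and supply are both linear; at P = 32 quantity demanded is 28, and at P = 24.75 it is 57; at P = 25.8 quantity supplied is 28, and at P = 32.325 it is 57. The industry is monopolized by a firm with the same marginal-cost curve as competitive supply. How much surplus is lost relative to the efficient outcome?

47.59

Demand slope = (24.75 − 32)/(57 − 28) = −0.25, so P = 39 − 0.25Q.
Supply slope = (32.325 − 25.8)/(57 − 28) = 0.225, so P = 19.5 + 0.225Q.
Competitive equilibrium: 39 − 0.25Q = 19.5 + 0.225Q → Q* = 41.0526, P* = 28.7368.
Marginal revenue: MR = 39 − 0.5Q. Set MR = MC: 39 − 0.5Q = 19.5 + 0.225Q → Q_m = 26.8966.
Price P_m = 39 − 0.25·26.8966 = 32.2759; MC(Q_m) = 19.5 + 0.225·26.8966 = 25.5517.
Competitive Q* = 41.0526, so ΔQ = 14.156; wedge = 32.2759 − 25.5517 = 6.7242.
Deadweight loss = ½ × 14.156 × 6.7242 = 47.59.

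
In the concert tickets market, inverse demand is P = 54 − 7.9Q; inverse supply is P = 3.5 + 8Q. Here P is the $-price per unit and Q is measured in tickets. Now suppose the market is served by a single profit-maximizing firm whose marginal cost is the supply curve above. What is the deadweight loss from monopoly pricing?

Competitive equilibrium: 54 − 7.9Q = 3.5 + 8Q → Q* = 3.1761, P* = 28.9088.
Marginal revenue: MR = 54 − 15.8Q. Set MR = MC: 54 − 15.8Q = 3.5 + 8Q → Q_m = 2.1218.
Price P_m = 54 − 7.9·2.1218 = 37.2378; MC(Q_m) = 3.5 + 8·2.1218 = 20.4744.
Competitive Q* = 3.1761, so ΔQ = 1.0543; wedge = 37.2378 − 20.4744 = 16.7634.
The triangle = ½ × 1.0543 × 16.7634 = $8.84.

$8.84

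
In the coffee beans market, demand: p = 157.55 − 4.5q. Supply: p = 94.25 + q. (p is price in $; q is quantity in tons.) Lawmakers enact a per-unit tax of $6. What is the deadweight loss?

$3.27

Competitive equilibrium: 157.55 − 4.5q = 94.25 + q → q* = 11.5091, p* = 105.7591.
With the tax, the buyer price exceeds the seller price by 6: (157.55 − 4.5q) − (94.25 + q) = 6 → q' = 10.4182.
Δq = 11.5091 − 10.4182 = 1.0909; the wedge equals the tax, 6.
The triangle = ½ × 1.0909 × 6 = $3.27.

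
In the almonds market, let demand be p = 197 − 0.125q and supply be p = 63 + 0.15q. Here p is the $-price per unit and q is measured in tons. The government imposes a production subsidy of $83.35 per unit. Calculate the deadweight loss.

Competitive equilibrium: 197 − 0.125q = 63 + 0.15q → q* = 487.2727, p* = 136.0909.
The subsidy lowers effective supply by 83.35: p = 0.15q − 20.35.
New quantity: 197 − 0.125q = 0.15q − 20.35 → q' = 790.3636.
Overproduction Δq = 790.3636 − 487.2727 = 303.0909; wedge = subsidy = 83.35.
DWL = ½ × 303.0909 × 83.35 = $12631.31.

$12631.31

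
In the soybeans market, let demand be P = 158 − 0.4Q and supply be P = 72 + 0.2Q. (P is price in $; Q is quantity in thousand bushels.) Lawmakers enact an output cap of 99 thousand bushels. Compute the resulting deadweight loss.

Competitive equilibrium: 158 − 0.4Q = 72 + 0.2Q → Q* = 143.3333, P* = 100.6667.
At Q = 99: demand price = 158 − 0.4·99 = 118.4; supply price = 72 + 0.2·99 = 91.8.
ΔQ = 143.3333 − 99 = 44.3333; wedge = 118.4 − 91.8 = 26.6.
Deadweight loss = ½ × 44.3333 × 26.6 = $589.63 thousand.

$589.63 thousand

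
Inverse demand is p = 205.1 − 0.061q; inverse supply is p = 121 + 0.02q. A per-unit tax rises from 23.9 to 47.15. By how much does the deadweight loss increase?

10196.99

Competitive equilibrium: 205.1 − 0.061q = 121 + 0.02q → q* = 1038.2716, p* = 141.7654.
For a per-unit tax t: Δq = t/0.081, so DWL = ½·t·(t/0.081) = t²/0.162.
At t = 23.9: DWL = 3525.988. At t = 47.15: DWL = 13722.978.
Increase = 13722.978 − 3525.988 = 10196.99.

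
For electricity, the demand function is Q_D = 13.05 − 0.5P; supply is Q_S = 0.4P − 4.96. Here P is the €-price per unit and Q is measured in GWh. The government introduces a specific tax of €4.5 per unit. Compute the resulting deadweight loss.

In inverse form: demand P = 26.1 − 2Q, supply P = 12.4 + 2.5Q.
Competitive equilibrium: 26.1 − 2Q = 12.4 + 2.5Q → Q* = 3.0444, P* = 20.0111.
With the tax, the buyer price exceeds the seller price by 4.5: (26.1 − 2Q) − (12.4 + 2.5Q) = 4.5 → Q' = 2.0444.
ΔQ = 3.0444 − 2.0444 = 1; the wedge equals the tax, 4.5.
The triangle = ½ × 1 × 4.5 = €2.25.

€2.25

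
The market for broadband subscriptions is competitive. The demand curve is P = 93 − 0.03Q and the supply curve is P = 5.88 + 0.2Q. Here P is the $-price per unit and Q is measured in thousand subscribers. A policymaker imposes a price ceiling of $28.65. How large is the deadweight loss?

$8071.77 thousand

Competitive equilibrium: 93 − 0.03Q = 5.88 + 0.2Q → Q* = 378.7826, P* = 81.6365.
At the ceiling P = 28.65, quantity supplied = (28.65 − 5.88)/0.2 = 113.85.
Willingness to pay at Q' = 113.85: 93 − 0.03·113.85 = 89.5845.
ΔQ = 378.7826 − 113.85 = 264.9326; wedge = 89.5845 − 28.65 = 60.9345.
The triangle = ½ × 264.9326 × 60.9345 = $8071.77 thousand.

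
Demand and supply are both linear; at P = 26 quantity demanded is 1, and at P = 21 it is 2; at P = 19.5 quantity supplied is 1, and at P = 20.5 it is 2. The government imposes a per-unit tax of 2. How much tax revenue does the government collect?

Demand slope = (21 − 26)/(2 − 1) = −5, so P = 31 − 5Q.
Supply slope = (20.5 − 19.5)/(2 − 1) = 1, so P = 18.5 + Q.
Competitive equilibrium: 31 − 5Q = 18.5 + Q → Q* = 2.0833, P* = 20.5833.
With the tax, the buyer price exceeds the seller price by 2: (31 − 5Q) − (18.5 + Q) = 2 → Q' = 1.75.
Tax revenue = 2 × 1.75 = 3.50.

3.50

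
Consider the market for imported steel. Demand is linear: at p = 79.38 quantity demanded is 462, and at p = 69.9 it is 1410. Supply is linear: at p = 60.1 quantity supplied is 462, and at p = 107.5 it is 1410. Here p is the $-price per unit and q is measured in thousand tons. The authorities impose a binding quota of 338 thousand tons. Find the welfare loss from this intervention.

Demand slope = (69.9 − 79.38)/(1410 − 462) = −0.01, so p = 84 − 0.01q.
Supply slope = (107.5 − 60.1)/(1410 − 462) = 0.05, so p = 37 + 0.05q.
Competitive equilibrium: 84 − 0.01q = 37 + 0.05q → q* = 783.3333, p* = 76.1667.
At q = 338: demand price = 84 − 0.01·338 = 80.62; supply price = 37 + 0.05·338 = 53.9.
Δq = 783.3333 − 338 = 445.3333; wedge = 80.62 − 53.9 = 26.72.
DWL = ½ × 445.3333 × 26.72 = $5949.65 thousand.

$5949.65 thousand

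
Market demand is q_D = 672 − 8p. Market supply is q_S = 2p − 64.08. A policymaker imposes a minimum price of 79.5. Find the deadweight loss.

In inverse form: demand p = 84 − 0.125q, supply p = 32.04 + 0.5q.
Competitive equilibrium: 84 − 0.125q = 32.04 + 0.5q → q* = 83.136, p* = 73.608.
At the floor p = 79.5, quantity demanded = (84 − 79.5)/0.125 = 36.
Sellers' marginal cost at q' = 36: 32.04 + 0.5·36 = 50.04.
Δq = 83.136 − 36 = 47.136; wedge = 79.5 − 50.04 = 29.46.
The triangle = ½ × 47.136 × 29.46 = 694.31.

694.31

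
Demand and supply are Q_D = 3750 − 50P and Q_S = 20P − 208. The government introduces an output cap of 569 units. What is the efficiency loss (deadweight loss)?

In inverse form: demand P = 75 − 0.02Q, supply P = 10.4 + 0.05Q.
Competitive equilibrium: 75 − 0.02Q = 10.4 + 0.05Q → Q* = 922.8571, P* = 56.5429.
At Q = 569: demand price = 75 − 0.02·569 = 63.62; supply price = 10.4 + 0.05·569 = 38.85.
ΔQ = 922.8571 − 569 = 353.8571; wedge = 63.62 − 38.85 = 24.77.
The triangle = ½ × 353.8571 × 24.77 = 4382.52.

4382.52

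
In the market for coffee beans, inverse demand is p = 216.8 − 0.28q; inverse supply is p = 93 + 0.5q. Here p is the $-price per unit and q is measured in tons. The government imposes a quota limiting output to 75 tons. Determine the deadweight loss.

$2733.39

Competitive equilibrium: 216.8 − 0.28q = 93 + 0.5q → q* = 158.7179, p* = 172.359.
At q = 75: demand price = 216.8 − 0.28·75 = 195.8; supply price = 93 + 0.5·75 = 130.5.
Δq = 158.7179 − 75 = 83.7179; wedge = 195.8 − 130.5 = 65.3.
Deadweight loss = ½ × 83.7179 × 65.3 = $2733.39.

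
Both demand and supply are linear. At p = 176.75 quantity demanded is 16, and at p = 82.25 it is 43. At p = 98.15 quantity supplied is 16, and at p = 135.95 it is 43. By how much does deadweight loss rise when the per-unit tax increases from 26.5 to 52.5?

Demand slope = (82.25 − 176.75)/(43 − 16) = −3.5, so p = 232.75 − 3.5q.
Supply slope = (135.95 − 98.15)/(43 − 16) = 1.4, so p = 75.75 + 1.4q.
Competitive equilibrium: 232.75 − 3.5q = 75.75 + 1.4q → q* = 32.0408, p* = 120.6071.
For a per-unit tax t: Δq = t/4.9, so DWL = ½·t·(t/4.9) = t²/9.8.
At t = 26.5: DWL = 71.658. At t = 52.5: DWL = 281.25.
Increase = 281.25 − 71.658 = 209.59.

209.59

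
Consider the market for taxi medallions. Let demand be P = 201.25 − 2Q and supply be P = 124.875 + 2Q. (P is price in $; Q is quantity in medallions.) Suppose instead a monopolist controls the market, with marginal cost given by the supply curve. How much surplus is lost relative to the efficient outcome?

Competitive equilibrium: 201.25 − 2Q = 124.875 + 2Q → Q* = 19.0938, P* = 163.0625.
Marginal revenue: MR = 201.25 − 4Q. Set MR = MC: 201.25 − 4Q = 124.875 + 2Q → Q_m = 12.7292.
Price P_m = 201.25 − 2·12.7292 = 175.7916; MC(Q_m) = 124.875 + 2·12.7292 = 150.3334.
Competitive Q* = 19.0938, so ΔQ = 6.3646; wedge = 175.7916 − 150.3334 = 25.4582.
Deadweight loss = ½ × 6.3646 × 25.4582 = $81.02.

$81.02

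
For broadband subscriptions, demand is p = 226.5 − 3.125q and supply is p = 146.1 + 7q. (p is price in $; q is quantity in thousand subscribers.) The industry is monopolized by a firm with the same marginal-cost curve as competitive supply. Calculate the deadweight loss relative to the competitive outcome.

$17.76 thousand

Competitive equilibrium: 226.5 − 3.125q = 146.1 + 7q → q* = 7.9407, p* = 201.6852.
Marginal revenue: MR = 226.5 − 6.25q. Set MR = MC: 226.5 − 6.25q = 146.1 + 7q → q_m = 6.0679.
Price p_m = 226.5 − 3.125·6.0679 = 207.5378; MC(q_m) = 146.1 + 7·6.0679 = 188.5753.
Competitive q* = 7.9407, so Δq = 1.8728; wedge = 207.5378 − 188.5753 = 18.9625.
DWL = ½ × 1.8728 × 18.9625 = $17.76 thousand.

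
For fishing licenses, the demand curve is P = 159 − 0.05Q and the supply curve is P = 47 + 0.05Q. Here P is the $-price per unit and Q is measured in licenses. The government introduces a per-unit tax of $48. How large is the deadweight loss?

$11520

Competitive equilibrium: 159 − 0.05Q = 47 + 0.05Q → Q* = 1120, P* = 103.
With the tax, the buyer price exceeds the seller price by 48: (159 − 0.05Q) − (47 + 0.05Q) = 48 → Q' = 640.
ΔQ = 1120 − 640 = 480; the wedge equals the tax, 48.
DWL = ½ × 480 × 48 = $11520.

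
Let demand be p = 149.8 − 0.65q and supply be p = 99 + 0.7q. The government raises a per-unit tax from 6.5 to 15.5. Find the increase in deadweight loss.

Competitive equilibrium: 149.8 − 0.65q = 99 + 0.7q → q* = 37.6296, p* = 125.3407.
For a per-unit tax t: Δq = t/1.35, so DWL = ½·t·(t/1.35) = t²/2.7.
At t = 6.5: DWL = 15.648. At t = 15.5: DWL = 88.981.
Increase = 88.981 − 15.648 = 73.33.

73.33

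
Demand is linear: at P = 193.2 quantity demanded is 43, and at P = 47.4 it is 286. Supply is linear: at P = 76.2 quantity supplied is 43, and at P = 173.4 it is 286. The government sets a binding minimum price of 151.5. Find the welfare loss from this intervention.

Demand slope = (47.4 − 193.2)/(286 − 43) = −0.6, so P = 219 − 0.6Q.
Supply slope = (173.4 − 76.2)/(286 − 43) = 0.4, so P = 59 + 0.4Q.
Competitive equilibrium: 219 − 0.6Q = 59 + 0.4Q → Q* = 160, P* = 123.
At the floor P = 151.5, quantity demanded = (219 − 151.5)/0.6 = 112.5.
Sellers' marginal cost at Q' = 112.5: 59 + 0.4·112.5 = 104.
ΔQ = 160 − 112.5 = 47.5; wedge = 151.5 − 104 = 47.5.
Deadweight loss = ½ × 47.5 × 47.5 = 1128.125.

1128.125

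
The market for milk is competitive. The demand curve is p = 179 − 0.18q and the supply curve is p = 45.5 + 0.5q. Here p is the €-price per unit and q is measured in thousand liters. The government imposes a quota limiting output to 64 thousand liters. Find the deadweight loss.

€5953.24 thousand

Competitive equilibrium: 179 − 0.18q = 45.5 + 0.5q → q* = 196.32353, p* = 143.66176.
At q = 64: demand price = 179 − 0.18·64 = 167.48; supply price = 45.5 + 0.5·64 = 77.5.
Δq = 196.32353 − 64 = 132.32353; wedge = 167.48 − 77.5 = 89.98.
Welfare loss = ½ × 132.32353 × 89.98 = €5953.24 thousand.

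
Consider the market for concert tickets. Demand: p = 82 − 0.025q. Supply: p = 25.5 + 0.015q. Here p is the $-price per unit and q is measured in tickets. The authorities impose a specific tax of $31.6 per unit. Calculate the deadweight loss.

Competitive equilibrium: 82 − 0.025q = 25.5 + 0.015q → q* = 1412.5, p* = 46.6875.
With the tax, the buyer price exceeds the seller price by 31.6: (82 − 0.025q) − (25.5 + 0.015q) = 31.6 → q' = 622.5.
Δq = 1412.5 − 622.5 = 790; the wedge equals the tax, 31.6.
Welfare loss = ½ × 790 × 31.6 = $12482.

$12482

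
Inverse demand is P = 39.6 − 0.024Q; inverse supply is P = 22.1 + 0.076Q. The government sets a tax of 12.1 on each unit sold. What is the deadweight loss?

Competitive equilibrium: 39.6 − 0.024Q = 22.1 + 0.076Q → Q* = 175, P* = 35.4.
With the tax, the buyer price exceeds the seller price by 12.1: (39.6 − 0.024Q) − (22.1 + 0.076Q) = 12.1 → Q' = 54.
ΔQ = 175 − 54 = 121; the wedge equals the tax, 12.1.
Welfare loss = ½ × 121 × 12.1 = 732.05.

732.05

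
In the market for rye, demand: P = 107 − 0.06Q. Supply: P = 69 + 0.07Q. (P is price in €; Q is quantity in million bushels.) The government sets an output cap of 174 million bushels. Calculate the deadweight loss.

Competitive equilibrium: 107 − 0.06Q = 69 + 0.07Q → Q* = 292.3077, P* = 89.4615.
At Q = 174: demand price = 107 − 0.06·174 = 96.56; supply price = 69 + 0.07·174 = 81.18.
ΔQ = 292.3077 − 174 = 118.3077; wedge = 96.56 − 81.18 = 15.38.
The triangle = ½ × 118.3077 × 15.38 = €909.79 million.

€909.79 million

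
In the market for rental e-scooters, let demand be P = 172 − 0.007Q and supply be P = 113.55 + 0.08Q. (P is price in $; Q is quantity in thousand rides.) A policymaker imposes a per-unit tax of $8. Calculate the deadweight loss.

$367.82 thousand

Competitive equilibrium: 172 − 0.007Q = 113.55 + 0.08Q → Q* = 671.8391, P* = 167.2971.
With the tax, the buyer price exceeds the seller price by 8: (172 − 0.007Q) − (113.55 + 0.08Q) = 8 → Q' = 579.8851.
ΔQ = 671.8391 − 579.8851 = 91.954; the wedge equals the tax, 8.
Deadweight loss = ½ × 91.954 × 8 = $367.82 thousand.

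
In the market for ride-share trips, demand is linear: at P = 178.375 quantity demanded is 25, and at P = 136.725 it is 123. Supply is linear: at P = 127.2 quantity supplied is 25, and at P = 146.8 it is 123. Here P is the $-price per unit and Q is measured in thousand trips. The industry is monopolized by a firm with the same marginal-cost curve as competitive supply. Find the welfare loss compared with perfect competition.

$584.85 thousand

Demand slope = (136.725 − 178.375)/(123 − 25) = −0.425, so P = 189 − 0.425Q.
Supply slope = (146.8 − 127.2)/(123 − 25) = 0.2, so P = 122.2 + 0.2Q.
Competitive equilibrium: 189 − 0.425Q = 122.2 + 0.2Q → Q* = 106.88, P* = 143.576.
Marginal revenue: MR = 189 − 0.85Q. Set MR = MC: 189 − 0.85Q = 122.2 + 0.2Q → Q_m = 63.619.
Price P_m = 189 − 0.425·63.619 = 161.9619; MC(Q_m) = 122.2 + 0.2·63.619 = 134.9238.
Competitive Q* = 106.88, so ΔQ = 43.261; wedge = 161.9619 − 134.9238 = 27.0381.
Welfare loss = ½ × 43.261 × 27.0381 = $584.85 thousand.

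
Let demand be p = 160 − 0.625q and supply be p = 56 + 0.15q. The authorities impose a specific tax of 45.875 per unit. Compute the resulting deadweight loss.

1357.75

Competitive equilibrium: 160 − 0.625q = 56 + 0.15q → q* = 134.1935, p* = 76.129.
With the tax, the buyer price exceeds the seller price by 45.875: (160 − 0.625q) − (56 + 0.15q) = 45.875 → q' = 75.
Δq = 134.1935 − 75 = 59.1935; the wedge equals the tax, 45.875.
Deadweight loss = ½ × 59.1935 × 45.875 = 1357.75.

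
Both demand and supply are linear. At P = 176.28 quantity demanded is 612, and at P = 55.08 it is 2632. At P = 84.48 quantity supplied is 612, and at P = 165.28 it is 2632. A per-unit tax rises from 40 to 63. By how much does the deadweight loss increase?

Demand slope = (55.08 − 176.28)/(2632 − 612) = −0.06, so P = 213 − 0.06Q.
Supply slope = (165.28 − 84.48)/(2632 − 612) = 0.04, so P = 60 + 0.04Q.
Competitive equilibrium: 213 − 0.06Q = 60 + 0.04Q → Q* = 1530, P* = 121.2.
For a per-unit tax t: ΔQ = t/0.1, so DWL = ½·t·(t/0.1) = t²/0.2.
At t = 40: DWL = 8000. At t = 63: DWL = 19845.
Increase = 19845 − 8000 = 11845.

11845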